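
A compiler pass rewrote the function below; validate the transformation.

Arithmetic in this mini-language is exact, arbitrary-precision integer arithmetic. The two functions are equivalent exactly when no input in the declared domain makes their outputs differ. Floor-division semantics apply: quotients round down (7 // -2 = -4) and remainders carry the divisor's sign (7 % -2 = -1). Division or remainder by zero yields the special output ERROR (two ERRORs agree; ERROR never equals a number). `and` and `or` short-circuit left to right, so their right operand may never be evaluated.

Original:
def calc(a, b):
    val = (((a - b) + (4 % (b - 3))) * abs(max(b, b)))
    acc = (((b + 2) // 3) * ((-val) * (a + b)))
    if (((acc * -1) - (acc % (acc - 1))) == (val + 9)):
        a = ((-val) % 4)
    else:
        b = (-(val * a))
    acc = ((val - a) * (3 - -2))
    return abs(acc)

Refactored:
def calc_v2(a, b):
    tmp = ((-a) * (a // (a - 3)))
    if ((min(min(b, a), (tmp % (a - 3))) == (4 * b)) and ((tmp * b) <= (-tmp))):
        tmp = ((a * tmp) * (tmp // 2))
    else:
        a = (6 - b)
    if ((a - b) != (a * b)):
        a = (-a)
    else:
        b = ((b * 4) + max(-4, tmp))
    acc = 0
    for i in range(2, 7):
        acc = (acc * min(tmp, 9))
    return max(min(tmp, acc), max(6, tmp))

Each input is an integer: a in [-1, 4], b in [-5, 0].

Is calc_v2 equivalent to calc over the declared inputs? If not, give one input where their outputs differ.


Consider the input a=-1, b=-5.
calc: val=0, then acc=0, then (((acc * -1) - (acc % (acc - 1))) == (val + 9)) is false, then b=0, then acc=5, then returns 5
calc_v2: tmp=0, then ((min(min(b, a), (tmp % (a - 3))) == (4 * b)) and ((tmp * b) <= (-tmp))) is false, then a=11, then ((a - b) != (a * b)) is true, then a=-11, then acc=0, then (i=2), then acc=0, then (i=3), then acc=0, then (i=4), then acc=0, then (i=5), then acc=0, then (i=6), then acc=0, then returns 6
5 != 6, so the rewrite changes behavior.
verdict: not equivalent; witness: a=-1, b=-5


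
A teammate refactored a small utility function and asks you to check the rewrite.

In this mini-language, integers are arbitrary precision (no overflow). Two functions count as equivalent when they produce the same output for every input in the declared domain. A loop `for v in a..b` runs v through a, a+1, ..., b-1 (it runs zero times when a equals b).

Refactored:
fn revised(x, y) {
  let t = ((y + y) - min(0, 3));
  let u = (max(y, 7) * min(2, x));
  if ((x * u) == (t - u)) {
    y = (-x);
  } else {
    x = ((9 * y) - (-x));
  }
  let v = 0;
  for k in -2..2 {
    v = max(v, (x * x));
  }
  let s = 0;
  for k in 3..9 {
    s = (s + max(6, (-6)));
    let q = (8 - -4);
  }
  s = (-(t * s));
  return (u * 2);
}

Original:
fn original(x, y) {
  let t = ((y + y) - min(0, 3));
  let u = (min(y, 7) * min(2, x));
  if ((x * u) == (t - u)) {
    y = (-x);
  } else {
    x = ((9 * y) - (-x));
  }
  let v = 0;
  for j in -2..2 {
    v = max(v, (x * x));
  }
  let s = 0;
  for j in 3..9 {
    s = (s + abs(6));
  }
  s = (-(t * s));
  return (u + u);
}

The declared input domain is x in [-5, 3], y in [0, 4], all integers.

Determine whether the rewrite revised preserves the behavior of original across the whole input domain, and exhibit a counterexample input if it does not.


Consider the input x=-5, y=0.
original: t = 0; u = 0; ((x * u) == (t - u)) -> true; y = 5; v = 0; [j=-2]; v = 25; [j=-1]; v = 25; [j=0]; v = 25; [j=1]; v = 25; s = 0; [j=3]; s = 6; [j=4]; s = 12; [j=5]; s = 18; [j=6]; s = 24; [j=7]; s = 30; [j=8]; s = 36; s = 0; return 0
revised: t = 0; u = -35; ((x * u) == (t - u)) -> false; x = -5; v = 0; [k=-2]; v = 25; [k=-1]; v = 25; [k=0]; v = 25; [k=1]; v = 25; s = 0; [k=3]; s = 6; q = 12; [k=4]; s = 12; q = 12; [k=5]; s = 18; q = 12; [k=6]; s = 24; q = 12; [k=7]; s = 30; q = 12; [k=8]; s = 36; q = 12; s = 0; return -70
0 and -70 differ, so these are not the same function on this domain.
verdict: not equivalent; witness: x=-5, y=0


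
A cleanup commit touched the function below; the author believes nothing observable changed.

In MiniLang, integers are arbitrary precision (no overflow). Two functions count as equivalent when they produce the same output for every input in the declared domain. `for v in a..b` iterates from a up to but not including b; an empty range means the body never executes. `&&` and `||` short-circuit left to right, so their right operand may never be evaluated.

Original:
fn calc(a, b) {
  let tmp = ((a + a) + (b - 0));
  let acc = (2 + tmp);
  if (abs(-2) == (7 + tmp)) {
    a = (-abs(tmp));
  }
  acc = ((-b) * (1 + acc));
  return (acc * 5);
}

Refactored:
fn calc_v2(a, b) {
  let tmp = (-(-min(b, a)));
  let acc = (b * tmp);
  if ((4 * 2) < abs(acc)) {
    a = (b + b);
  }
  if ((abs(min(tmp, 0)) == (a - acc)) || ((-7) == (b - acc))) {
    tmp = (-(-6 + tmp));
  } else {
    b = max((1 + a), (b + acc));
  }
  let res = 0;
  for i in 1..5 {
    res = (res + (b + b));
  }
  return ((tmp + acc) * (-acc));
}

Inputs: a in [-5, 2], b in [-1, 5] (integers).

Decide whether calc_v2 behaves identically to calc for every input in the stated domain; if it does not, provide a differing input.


Evaluate both at a=-5, b=-1.
calc: tmp := -11 | acc := -9 | (abs(-2) == (7 + tmp)): false | acc := -8 | result -40
calc_v2: tmp := -5 | acc := 5 | ((4 * 2) < abs(acc)): false | ((abs(min(tmp, 0)) == (a - acc)) || ((-7) == (b - acc))): false | b := 4 | res := 0 | iter i=1: | res := 8 | iter i=2: | res := 16 | iter i=3: | res := 24 | iter i=4: | res := 32 | result 0
-40 != 0, so the rewrite changes behavior.
verdict: not equivalent; witness: a=-5, b=-1


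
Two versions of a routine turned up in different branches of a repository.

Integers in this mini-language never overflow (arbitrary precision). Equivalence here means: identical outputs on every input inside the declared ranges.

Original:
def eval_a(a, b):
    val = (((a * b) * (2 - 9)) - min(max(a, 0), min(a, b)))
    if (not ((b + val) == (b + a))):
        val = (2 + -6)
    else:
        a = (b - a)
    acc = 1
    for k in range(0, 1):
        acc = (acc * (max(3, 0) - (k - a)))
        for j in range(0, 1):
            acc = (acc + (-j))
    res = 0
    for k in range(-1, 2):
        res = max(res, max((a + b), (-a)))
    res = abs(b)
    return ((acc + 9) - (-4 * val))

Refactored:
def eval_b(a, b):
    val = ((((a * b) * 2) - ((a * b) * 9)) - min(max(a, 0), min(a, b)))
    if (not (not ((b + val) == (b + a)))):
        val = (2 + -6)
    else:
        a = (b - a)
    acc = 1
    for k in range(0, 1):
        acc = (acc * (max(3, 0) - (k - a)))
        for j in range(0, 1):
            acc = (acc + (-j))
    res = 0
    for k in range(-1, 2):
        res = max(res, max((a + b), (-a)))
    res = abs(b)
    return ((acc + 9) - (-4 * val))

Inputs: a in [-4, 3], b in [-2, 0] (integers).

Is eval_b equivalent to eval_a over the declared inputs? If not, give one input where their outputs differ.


Try a=-4, b=-2.
eval_a: val=-52, then (not ((b + val) == (b + a))) is true, then val=-4, then acc=1, then (k=0), then acc=-1, then (j=0), then acc=-1, then res=0, then (k=-1), then res=4, then (k=0), then res=4, then (k=1), then res=4, then res=2, then returns -8
eval_b: val=-52, then (not (not ((b + val) == (b + a)))) is false, then a=2, then acc=1, then (k=0), then acc=5, then (j=0), then acc=5, then res=0, then (k=-1), then res=0, then (k=0), then res=0, then (k=1), then res=0, then res=2, then returns -194
-8 vs -194 — the two versions disagree here.
verdict: not equivalent; witness: a=-4, b=-2


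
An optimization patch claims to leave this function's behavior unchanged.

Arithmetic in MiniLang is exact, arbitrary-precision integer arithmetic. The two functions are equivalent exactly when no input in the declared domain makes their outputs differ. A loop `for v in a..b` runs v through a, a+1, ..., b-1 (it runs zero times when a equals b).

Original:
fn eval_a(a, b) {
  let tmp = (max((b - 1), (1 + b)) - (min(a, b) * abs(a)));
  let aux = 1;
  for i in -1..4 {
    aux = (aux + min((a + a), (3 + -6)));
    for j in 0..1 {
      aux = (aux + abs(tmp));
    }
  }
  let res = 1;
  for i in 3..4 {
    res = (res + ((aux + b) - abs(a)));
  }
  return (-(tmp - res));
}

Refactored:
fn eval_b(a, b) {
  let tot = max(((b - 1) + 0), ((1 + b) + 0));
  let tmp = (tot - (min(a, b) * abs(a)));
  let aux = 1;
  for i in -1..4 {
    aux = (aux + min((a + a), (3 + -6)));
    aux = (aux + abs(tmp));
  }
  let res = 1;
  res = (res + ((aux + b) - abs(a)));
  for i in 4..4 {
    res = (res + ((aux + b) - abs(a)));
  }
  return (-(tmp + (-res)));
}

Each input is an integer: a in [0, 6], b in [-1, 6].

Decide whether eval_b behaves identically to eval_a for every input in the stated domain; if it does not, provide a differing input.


This is a faithful refactor — statement counts differ; also local variable names differ; also min/max/abs usage differs; also constant usage differs; also loop structure differs; also arithmetic usage differs, but the computed results match everywhere.
As a probe, take a=6, b=4: eval_a runs tmp := -19 | aux := 1 | iter i=-1: | aux := -2 | iter j=0: | aux := 17 | iter i=0: | aux := 14 | iter j=0: | aux := 33 | iter i=1: | aux := 30 | iter j=0: | aux := 49 | iter i=2: | aux := 46 | iter j=0: | aux := 65 | iter i=3: | aux := 62 | iter j=0: | aux := 81 | res := 1 | iter i=3: | res := 80 | result 99; eval_b runs tot := 5 | tmp := -19 | aux := 1 | iter i=-1: | aux := -2 | aux := 17 | iter i=0: | aux := 14 | aux := 33 | iter i=1: | aux := 30 | aux := 49 | iter i=2: | aux := 46 | aux := 65 | iter i=3: | aux := 62 | aux := 81 | res := 1 | res := 80 | loop over i: empty range | result 99; both end at 99.
Sweeping the whole domain (56 inputs) finds no disagreement.
verdict: equivalent


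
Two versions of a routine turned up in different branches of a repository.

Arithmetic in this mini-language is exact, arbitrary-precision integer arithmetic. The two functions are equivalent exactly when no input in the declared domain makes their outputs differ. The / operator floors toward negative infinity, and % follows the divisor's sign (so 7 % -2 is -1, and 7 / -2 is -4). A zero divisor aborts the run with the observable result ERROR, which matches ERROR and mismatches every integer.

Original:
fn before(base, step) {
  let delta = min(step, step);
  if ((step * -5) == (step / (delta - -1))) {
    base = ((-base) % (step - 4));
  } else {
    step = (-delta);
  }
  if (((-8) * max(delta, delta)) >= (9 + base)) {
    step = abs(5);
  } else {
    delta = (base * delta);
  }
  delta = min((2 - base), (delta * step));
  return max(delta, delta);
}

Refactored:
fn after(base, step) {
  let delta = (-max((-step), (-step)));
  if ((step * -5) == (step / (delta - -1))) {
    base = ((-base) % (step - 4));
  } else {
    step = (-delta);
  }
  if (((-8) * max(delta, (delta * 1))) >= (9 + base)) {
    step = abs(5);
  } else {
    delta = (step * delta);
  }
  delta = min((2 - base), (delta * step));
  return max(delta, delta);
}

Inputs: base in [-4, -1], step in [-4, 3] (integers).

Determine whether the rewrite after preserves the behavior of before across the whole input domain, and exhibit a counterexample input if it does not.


These are not equivalent — on base=-4, step=1 the outputs split (4 vs 1).
before: delta=1, then ((step * -5) == (step / (delta - -1))) is false, then step=-1, then (((-8) * max(delta, delta)) >= (9 + base)) is false, then delta=-4, then delta=4, then returns 4
after: delta=1, then ((step * -5) == (step / (delta - -1))) is false, then step=-1, then (((-8) * max(delta, (delta * 1))) >= (9 + base)) is false, then delta=-1, then delta=1, then returns 1
verdict: not equivalent; witness: base=-4, step=1


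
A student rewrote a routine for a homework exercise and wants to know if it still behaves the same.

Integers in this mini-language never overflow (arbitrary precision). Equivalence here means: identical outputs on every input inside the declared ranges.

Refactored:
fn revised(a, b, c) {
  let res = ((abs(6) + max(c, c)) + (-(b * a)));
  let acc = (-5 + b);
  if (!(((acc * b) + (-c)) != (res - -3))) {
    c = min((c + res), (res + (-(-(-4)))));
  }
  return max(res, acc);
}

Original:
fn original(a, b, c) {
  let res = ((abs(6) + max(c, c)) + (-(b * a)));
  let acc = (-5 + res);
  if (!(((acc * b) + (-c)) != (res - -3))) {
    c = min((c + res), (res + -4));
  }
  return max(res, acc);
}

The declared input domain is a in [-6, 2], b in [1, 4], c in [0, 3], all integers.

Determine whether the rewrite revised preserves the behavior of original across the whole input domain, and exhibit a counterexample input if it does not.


Run the pair on a=2, b=4, c=0.
original: res becomes -2; next acc becomes -7; next (!(((acc * b) + (-c)) != (res - -3))) evaluates to false; next final value -2
revised: res becomes -2; next acc becomes -1; next (!(((acc * b) + (-c)) != (res - -3))) evaluates to false; next final value -1
-2 and -1 differ, so these are not the same function on this domain.
verdict: not equivalent; witness: a=2, b=4, c=0


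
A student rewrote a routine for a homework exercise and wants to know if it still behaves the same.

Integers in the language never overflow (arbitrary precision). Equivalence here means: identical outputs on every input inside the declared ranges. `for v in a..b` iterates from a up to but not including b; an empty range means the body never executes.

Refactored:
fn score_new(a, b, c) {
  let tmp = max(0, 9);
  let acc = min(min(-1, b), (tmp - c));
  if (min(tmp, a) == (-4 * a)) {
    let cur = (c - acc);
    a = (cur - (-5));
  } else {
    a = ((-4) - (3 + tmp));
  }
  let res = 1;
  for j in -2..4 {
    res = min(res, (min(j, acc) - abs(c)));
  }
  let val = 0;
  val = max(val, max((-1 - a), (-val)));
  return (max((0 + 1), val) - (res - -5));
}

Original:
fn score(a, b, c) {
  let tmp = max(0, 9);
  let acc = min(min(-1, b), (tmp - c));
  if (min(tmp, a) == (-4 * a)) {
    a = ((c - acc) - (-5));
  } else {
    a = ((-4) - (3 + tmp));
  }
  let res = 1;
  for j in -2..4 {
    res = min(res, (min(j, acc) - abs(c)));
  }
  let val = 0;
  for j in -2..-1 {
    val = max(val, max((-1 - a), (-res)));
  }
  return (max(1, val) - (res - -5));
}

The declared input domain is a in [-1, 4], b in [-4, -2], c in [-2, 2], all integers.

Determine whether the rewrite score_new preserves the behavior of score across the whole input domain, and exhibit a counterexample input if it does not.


These are not equivalent — on a=0, b=-4, c=-2 the outputs split (7 vs 2).
score: tmp=9, then acc=-4, then (min(tmp, a) == (-4 * a)) is true, then a=7, then res=1, then (j=-2), then res=-6, then (j=-1), then res=-6, then (j=0), then res=-6, then (j=1), then res=-6, then (j=2), then res=-6, then (j=3), then res=-6, then val=0, then (j=-2), then val=6, then returns 7
score_new: tmp=9, then acc=-4, then (min(tmp, a) == (-4 * a)) is true, then cur=2, then a=7, then res=1, then (j=-2), then res=-6, then (j=-1), then res=-6, then (j=0), then res=-6, then (j=1), then res=-6, then (j=2), then res=-6, then (j=3), then res=-6, then val=0, then val=0, then returns 2
verdict: not equivalent; witness: a=0, b=-4, c=-2


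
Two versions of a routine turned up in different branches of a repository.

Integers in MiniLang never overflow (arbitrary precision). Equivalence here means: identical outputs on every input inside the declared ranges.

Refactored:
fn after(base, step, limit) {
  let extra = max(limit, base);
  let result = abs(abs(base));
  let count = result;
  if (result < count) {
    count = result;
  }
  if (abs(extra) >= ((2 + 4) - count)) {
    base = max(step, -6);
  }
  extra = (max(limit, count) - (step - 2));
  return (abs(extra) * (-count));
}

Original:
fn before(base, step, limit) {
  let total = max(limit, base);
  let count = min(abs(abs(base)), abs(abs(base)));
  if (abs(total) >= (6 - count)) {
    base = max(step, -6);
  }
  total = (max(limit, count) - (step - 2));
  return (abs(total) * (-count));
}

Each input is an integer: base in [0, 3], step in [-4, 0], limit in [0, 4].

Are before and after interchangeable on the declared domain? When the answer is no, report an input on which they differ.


This is a faithful refactor — min/max/abs usage differs; also branching structure differs; also comparison usage differs; also local variable names differ; also constant usage differs; also statement counts differ; also arithmetic usage differs, but the computed results match everywhere.
One worked example (base=0, step=-4, limit=2) — before: total = 2; count = 0; (abs(total) >= (6 - count)) -> false; total = 8; return 0; after: extra = 2; result = 0; count = 0; (result < count) -> false; (abs(extra) >= ((2 + 4) - count)) -> false; extra = 8; return 0; agreement on 0.
Sweeping the whole domain (100 inputs) finds no disagreement.
verdict: equivalent


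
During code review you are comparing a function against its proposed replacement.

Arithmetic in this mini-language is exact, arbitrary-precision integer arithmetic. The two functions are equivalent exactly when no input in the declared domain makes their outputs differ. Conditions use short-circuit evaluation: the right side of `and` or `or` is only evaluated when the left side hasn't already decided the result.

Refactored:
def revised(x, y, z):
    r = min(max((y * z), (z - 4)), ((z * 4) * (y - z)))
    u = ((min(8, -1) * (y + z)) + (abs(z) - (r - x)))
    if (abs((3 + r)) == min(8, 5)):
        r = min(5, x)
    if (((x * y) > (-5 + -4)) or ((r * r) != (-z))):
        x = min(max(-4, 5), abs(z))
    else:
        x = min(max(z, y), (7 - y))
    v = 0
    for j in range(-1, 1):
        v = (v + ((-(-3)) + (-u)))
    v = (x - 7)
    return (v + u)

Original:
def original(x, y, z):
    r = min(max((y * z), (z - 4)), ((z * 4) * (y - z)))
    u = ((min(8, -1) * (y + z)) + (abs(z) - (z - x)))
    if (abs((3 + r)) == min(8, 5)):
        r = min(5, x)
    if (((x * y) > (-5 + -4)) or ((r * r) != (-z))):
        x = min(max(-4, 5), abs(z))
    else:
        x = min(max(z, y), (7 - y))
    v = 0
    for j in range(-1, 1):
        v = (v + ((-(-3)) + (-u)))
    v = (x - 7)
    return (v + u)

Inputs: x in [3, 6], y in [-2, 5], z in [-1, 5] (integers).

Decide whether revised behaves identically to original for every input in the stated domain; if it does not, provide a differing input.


Consider the input x=3, y=-2, z=-1.
original: r becomes 2; next u becomes 8; next (abs((3 + r)) == min(8, 5)) evaluates to true; next r becomes 3; next (((x * y) > (-5 + -4)) or ((r * r) != (-z))) evaluates to true; next x becomes 1; next v becomes 0; next at j=-1:; next v becomes -5; next at j=0:; next v becomes -10; next v becomes -6; next final value 2
revised: r becomes 2; next u becomes 5; next (abs((3 + r)) == min(8, 5)) evaluates to true; next r becomes 3; next (((x * y) > (-5 + -4)) or ((r * r) != (-z))) evaluates to true; next x becomes 1; next v becomes 0; next at j=-1:; next v becomes -2; next at j=0:; next v becomes -4; next v becomes -6; next final value -1
2 vs -1 — the two versions disagree here.
verdict: not equivalent; witness: x=3, y=-2, z=-1


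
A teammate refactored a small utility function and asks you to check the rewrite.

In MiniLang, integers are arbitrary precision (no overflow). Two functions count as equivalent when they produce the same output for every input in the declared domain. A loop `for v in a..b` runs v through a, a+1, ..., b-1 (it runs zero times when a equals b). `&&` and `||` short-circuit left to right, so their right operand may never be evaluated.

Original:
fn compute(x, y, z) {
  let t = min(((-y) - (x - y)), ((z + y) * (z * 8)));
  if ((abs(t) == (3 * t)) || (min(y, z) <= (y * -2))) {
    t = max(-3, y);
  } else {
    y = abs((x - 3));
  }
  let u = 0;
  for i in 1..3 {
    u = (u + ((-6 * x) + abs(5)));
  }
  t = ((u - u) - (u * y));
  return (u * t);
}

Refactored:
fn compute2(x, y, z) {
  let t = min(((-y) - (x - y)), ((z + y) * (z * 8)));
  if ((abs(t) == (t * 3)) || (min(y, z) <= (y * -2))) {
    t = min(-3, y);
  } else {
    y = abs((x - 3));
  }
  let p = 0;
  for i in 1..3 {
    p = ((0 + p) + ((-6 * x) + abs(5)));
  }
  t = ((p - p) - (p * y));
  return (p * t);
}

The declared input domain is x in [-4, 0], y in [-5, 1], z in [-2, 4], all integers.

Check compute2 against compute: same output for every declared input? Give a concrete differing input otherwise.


Equivalent. The edit looks behavioral (`max(-3, y)` became `min(-3, y)`), but over these ranges it never changes the outcome.
An exhaustive pass over the 245 declared inputs shows identical outputs.
Tracing x=0, y=-1, z=0: compute: t becomes 0; next ((abs(t) == (3 * t)) || (min(y, z) <= (y * -2))) evaluates to true; next t becomes -1; next u becomes 0; next at i=1:; next u becomes 5; next at i=2:; next u becomes 10; next t becomes 10; next final value 100 | compute2: t becomes 0; next ((abs(t) == (t * 3)) || (min(y, z) <= (y * -2))) evaluates to true; next t becomes -3; next p becomes 0; next at i=1:; next p becomes 5; next at i=2:; next p becomes 10; next t becomes 10; next final value 100 — matching result 100.
verdict: equivalent


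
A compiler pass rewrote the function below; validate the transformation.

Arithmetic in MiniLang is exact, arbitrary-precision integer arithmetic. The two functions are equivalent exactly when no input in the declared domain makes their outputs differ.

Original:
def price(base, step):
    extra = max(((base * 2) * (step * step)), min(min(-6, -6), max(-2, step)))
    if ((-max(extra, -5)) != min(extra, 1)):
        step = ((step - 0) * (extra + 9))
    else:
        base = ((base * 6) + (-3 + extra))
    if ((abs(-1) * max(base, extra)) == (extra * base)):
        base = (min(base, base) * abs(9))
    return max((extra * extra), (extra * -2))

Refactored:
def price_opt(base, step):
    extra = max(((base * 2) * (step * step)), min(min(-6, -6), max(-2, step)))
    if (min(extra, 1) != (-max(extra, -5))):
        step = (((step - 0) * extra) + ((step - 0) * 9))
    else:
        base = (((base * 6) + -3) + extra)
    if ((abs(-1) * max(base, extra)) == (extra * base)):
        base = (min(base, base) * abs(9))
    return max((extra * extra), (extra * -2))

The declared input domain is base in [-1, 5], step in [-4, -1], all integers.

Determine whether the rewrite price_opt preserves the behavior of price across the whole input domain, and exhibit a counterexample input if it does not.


This is a faithful refactor — arithmetic usage differs; also constant usage differs, but the computed results match everywhere.
Spot check at base=5, step=-3 — price: extra=90, then ((-max(extra, -5)) != min(extra, 1)) is true, then step=-297, then ((abs(-1) * max(base, extra)) == (extra * base)) is false, then returns 8100. price_opt: extra=90, then (min(extra, 1) != (-max(extra, -5))) is true, then step=-297, then ((abs(-1) * max(base, extra)) == (extra * base)) is false, then returns 8100. Both give 8100.
Checked all 28 inputs in the declared domain: the outputs agree on every one.
verdict: equivalent


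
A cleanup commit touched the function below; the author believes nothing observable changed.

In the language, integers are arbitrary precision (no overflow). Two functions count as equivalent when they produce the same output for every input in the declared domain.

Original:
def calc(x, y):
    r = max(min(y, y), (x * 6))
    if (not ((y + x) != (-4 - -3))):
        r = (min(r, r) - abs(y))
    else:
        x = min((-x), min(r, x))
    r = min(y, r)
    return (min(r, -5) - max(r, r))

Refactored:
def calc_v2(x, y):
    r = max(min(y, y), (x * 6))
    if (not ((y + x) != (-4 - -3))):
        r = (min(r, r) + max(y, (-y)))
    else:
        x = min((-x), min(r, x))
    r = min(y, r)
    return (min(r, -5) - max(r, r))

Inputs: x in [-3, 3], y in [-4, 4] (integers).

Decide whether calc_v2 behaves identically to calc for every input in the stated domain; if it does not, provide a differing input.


There is a counterexample at x=-3, y=2: -5 on one side, -7 on the other.
calc: r = 2; (not ((y + x) != (-4 - -3))) -> true; r = 0; r = 0; return -5
calc_v2: r = 2; (not ((y + x) != (-4 - -3))) -> true; r = 4; r = 2; return -7
verdict: not equivalent; witness: x=-3, y=2


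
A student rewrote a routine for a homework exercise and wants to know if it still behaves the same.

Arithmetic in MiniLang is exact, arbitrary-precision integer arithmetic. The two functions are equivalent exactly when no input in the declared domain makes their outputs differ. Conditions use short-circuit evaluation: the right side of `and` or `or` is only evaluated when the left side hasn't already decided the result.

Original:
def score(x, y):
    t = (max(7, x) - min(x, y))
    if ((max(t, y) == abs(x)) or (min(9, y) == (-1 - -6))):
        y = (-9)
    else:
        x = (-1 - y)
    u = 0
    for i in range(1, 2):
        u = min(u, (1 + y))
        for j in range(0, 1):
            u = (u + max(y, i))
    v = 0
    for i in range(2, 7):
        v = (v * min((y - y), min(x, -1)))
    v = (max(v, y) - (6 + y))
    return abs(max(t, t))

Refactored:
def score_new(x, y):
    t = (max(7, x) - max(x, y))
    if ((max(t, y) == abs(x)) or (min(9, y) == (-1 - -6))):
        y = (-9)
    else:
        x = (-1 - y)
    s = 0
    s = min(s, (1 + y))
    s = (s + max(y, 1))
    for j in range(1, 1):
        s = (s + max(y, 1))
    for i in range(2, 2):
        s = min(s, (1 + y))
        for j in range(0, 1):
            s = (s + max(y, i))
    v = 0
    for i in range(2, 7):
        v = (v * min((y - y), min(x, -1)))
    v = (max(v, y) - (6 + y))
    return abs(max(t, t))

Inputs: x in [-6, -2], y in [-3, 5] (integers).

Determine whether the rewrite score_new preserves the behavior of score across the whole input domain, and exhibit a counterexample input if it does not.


Evaluate both at x=-6, y=-3.
score: t = 13; ((max(t, y) == abs(x)) or (min(9, y) == (-1 - -6))) -> false; x = 2; u = 0; [i=1]; u = -2; [j=0]; u = -1; v = 0; [i=2]; v = 0; [i=3]; v = 0; [i=4]; v = 0; [i=5]; v = 0; [i=6]; v = 0; v = -3; return 13
score_new: t = 10; ((max(t, y) == abs(x)) or (min(9, y) == (-1 - -6))) -> false; x = 2; s = 0; s = -2; s = -1; the j loop: no iterations; the i loop: no iterations; v = 0; [i=2]; v = 0; [i=3]; v = 0; [i=4]; v = 0; [i=5]; v = 0; [i=6]; v = 0; v = -3; return 10
13 against 10: the behavior changed.
verdict: not equivalent; witness: x=-6, y=-3


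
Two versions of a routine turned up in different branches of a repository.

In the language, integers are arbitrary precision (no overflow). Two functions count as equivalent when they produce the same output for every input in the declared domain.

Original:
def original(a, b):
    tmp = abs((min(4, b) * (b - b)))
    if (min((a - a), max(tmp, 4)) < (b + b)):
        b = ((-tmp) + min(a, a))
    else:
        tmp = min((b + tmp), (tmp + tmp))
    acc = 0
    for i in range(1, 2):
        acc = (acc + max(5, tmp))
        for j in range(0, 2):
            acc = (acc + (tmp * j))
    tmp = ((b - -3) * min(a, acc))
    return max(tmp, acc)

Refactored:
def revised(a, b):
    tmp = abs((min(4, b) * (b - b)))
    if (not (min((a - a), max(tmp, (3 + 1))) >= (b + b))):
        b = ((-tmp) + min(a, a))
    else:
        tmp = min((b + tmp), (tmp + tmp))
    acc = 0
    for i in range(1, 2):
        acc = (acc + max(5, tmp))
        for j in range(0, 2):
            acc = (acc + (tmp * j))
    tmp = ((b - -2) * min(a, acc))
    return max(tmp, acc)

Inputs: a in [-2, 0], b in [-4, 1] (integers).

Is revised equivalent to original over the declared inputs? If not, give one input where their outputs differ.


Not equivalent: a=-2, b=-4 separates them (2 vs 4).
original: tmp=0, then (min((a - a), max(tmp, 4)) < (b + b)) is false, then tmp=-4, then acc=0, then (i=1), then acc=5, then (j=0), then acc=5, then (j=1), then acc=1, then tmp=2, then returns 2
revised: tmp=0, then (not (min((a - a), max(tmp, (3 + 1))) >= (b + b))) is false, then tmp=-4, then acc=0, then (i=1), then acc=5, then (j=0), then acc=5, then (j=1), then acc=1, then tmp=4, then returns 4
verdict: not equivalent; witness: a=-2, b=-4


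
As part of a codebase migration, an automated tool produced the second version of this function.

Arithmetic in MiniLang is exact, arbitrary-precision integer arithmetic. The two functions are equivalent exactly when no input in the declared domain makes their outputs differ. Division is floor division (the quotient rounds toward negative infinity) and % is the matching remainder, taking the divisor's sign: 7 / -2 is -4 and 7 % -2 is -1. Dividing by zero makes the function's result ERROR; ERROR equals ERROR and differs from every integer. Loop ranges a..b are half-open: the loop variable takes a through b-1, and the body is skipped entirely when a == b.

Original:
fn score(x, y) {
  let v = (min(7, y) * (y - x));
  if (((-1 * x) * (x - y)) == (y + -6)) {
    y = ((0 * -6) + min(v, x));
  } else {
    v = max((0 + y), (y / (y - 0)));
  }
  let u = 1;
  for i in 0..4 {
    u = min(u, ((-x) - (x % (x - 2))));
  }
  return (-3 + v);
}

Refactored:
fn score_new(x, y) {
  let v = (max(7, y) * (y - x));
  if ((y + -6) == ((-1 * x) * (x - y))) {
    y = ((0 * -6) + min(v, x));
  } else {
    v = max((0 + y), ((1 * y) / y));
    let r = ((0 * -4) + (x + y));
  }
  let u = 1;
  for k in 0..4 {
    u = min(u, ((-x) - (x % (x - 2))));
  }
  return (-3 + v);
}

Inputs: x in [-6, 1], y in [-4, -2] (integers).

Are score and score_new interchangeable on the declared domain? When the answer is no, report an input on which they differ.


There is a counterexample at x=-4, y=-2: -7 on one side, 11 on the other.
score: v := -4 | (((-1 * x) * (x - y)) == (y + -6)): true | y := -4 | u := 1 | iter i=0: | u := 1 | iter i=1: | u := 1 | iter i=2: | u := 1 | iter i=3: | u := 1 | result -7
score_new: v := 14 | ((y + -6) == ((-1 * x) * (x - y))): true | y := -4 | u := 1 | iter k=0: | u := 1 | iter k=1: | u := 1 | iter k=2: | u := 1 | iter k=3: | u := 1 | result 11
verdict: not equivalent; witness: x=-4, y=-2


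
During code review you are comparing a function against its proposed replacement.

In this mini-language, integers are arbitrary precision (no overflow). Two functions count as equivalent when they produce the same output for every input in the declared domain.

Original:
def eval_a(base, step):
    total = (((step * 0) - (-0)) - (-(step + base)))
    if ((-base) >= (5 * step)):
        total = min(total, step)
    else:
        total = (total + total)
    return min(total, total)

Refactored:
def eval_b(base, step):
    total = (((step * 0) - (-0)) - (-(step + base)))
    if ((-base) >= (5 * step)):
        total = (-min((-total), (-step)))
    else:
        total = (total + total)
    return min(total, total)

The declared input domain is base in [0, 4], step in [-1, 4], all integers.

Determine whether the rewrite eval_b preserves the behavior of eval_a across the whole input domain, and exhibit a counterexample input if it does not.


Input base=1, step=-1: -1 from eval_a versus 0 from eval_b.
verdict: not equivalent; witness: base=1, step=-1


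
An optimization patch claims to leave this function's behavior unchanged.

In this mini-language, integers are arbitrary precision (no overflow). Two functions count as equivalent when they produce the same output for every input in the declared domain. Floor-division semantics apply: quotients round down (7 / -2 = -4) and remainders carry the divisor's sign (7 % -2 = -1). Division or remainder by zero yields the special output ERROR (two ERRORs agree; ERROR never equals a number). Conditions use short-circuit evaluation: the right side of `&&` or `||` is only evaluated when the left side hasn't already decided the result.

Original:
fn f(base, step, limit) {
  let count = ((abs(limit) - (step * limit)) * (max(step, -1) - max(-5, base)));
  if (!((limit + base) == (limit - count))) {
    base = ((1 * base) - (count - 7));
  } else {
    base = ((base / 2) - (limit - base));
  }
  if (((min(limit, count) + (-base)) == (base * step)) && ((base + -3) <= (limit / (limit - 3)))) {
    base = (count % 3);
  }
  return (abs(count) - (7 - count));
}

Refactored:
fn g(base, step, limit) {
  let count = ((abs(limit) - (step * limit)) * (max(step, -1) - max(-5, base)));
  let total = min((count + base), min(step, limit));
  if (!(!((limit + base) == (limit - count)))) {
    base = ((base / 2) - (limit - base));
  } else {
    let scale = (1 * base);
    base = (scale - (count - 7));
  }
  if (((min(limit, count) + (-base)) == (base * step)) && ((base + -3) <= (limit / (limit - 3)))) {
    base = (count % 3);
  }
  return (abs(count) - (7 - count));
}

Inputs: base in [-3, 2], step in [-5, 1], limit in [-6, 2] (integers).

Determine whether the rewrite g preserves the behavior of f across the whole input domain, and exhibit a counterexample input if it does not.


Side by side, the visible changes include: boolean connective usage differs, local variable names differ, statement counts differ, min/max/abs usage differs, arithmetic usage differs.
One worked example (base=0, step=0, limit=-6) — f: count=0, then (!((limit + base) == (limit - count))) is false, then base=6, then (((min(limit, count) + (-base)) == (base * step)) && ((base + -3) <= (limit / (limit - 3)))) is false, then returns -7; g: count=0, then total=-6, then (!(!((limit + base) == (limit - count)))) is true, then base=6, then (((min(limit, count) + (-base)) == (base * step)) && ((base + -3) <= (limit / (limit - 3)))) is false, then returns -7; agreement on -7.
An exhaustive pass over the 378 declared inputs shows identical outputs.
verdict: equivalent


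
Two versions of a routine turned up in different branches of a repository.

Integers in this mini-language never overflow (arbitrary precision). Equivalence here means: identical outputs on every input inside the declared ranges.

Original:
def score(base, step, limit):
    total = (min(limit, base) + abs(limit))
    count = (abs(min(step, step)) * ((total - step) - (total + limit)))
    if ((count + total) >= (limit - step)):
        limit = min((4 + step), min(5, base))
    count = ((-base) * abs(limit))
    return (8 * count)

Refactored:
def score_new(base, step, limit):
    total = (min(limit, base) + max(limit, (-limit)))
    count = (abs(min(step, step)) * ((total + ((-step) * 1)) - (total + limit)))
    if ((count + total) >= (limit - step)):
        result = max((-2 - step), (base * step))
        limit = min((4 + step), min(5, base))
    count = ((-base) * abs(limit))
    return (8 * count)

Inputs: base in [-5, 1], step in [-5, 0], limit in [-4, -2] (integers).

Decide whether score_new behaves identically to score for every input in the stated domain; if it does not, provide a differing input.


Changes here: min/max/abs usage differs; also local variable names differ; also statement counts differ; also arithmetic usage differs; also constant usage differs; the full 126-point sweep finds no disagreement.
verdict: equivalent


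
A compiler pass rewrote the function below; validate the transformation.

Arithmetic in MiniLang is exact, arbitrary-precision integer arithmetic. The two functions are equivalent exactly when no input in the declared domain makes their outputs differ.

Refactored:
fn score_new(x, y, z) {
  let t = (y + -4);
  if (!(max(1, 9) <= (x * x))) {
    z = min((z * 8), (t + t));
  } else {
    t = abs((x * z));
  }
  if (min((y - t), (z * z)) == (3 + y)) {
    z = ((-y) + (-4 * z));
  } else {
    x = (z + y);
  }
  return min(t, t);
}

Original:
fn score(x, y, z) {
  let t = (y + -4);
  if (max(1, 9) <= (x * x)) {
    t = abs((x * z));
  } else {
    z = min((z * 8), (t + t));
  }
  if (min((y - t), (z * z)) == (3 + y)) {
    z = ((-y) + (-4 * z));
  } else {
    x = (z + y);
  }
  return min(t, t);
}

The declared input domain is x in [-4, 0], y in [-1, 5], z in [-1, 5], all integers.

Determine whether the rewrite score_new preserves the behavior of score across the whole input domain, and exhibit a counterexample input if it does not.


Side by side, the visible changes include: boolean connective usage differs.
As a probe, take x=-4, y=2, z=0: score runs t=-2, then (max(1, 9) <= (x * x)) is true, then t=0, then (min((y - t), (z * z)) == (3 + y)) is false, then x=2, then returns 0; score_new runs t=-2, then (!(max(1, 9) <= (x * x))) is false, then t=0, then (min((y - t), (z * z)) == (3 + y)) is false, then x=2, then returns 0; both end at 0.
Checked all 245 inputs in the declared domain: the outputs agree on every one.
verdict: equivalent


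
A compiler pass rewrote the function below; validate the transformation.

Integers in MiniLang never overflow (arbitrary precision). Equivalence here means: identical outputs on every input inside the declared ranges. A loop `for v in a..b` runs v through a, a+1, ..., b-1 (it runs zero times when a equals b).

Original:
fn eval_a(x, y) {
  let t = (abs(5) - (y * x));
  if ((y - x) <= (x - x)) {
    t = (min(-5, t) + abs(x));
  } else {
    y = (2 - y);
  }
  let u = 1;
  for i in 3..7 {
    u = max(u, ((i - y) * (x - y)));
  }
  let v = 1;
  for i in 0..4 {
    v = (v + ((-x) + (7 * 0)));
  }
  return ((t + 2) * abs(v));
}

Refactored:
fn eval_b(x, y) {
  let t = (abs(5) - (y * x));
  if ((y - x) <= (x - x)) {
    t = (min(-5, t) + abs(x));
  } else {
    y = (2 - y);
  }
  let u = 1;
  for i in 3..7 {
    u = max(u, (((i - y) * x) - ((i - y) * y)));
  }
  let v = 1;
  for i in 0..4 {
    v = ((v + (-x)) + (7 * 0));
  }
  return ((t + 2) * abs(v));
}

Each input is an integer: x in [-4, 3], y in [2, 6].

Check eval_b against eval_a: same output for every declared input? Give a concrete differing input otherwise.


Side by side, the visible changes include: arithmetic usage differs.
Spot check at x=-4, y=6 — eval_a: t := 29 | ((y - x) <= (x - x)): false | y := -4 | u := 1 | iter i=3: | u := 1 | iter i=4: | u := 1 | iter i=5: | u := 1 | iter i=6: | u := 1 | v := 1 | iter i=0: | v := 5 | iter i=1: | v := 9 | iter i=2: | v := 13 | iter i=3: | v := 17 | result 527. eval_b: t := 29 | ((y - x) <= (x - x)): false | y := -4 | u := 1 | iter i=3: | u := 1 | iter i=4: | u := 1 | iter i=5: | u := 1 | iter i=6: | u := 1 | v := 1 | iter i=0: | v := 5 | iter i=1: | v := 9 | iter i=2: | v := 13 | iter i=3: | v := 17 | result 527. Both give 527.
Sweeping the whole domain (40 inputs) finds no disagreement.
verdict: equivalent


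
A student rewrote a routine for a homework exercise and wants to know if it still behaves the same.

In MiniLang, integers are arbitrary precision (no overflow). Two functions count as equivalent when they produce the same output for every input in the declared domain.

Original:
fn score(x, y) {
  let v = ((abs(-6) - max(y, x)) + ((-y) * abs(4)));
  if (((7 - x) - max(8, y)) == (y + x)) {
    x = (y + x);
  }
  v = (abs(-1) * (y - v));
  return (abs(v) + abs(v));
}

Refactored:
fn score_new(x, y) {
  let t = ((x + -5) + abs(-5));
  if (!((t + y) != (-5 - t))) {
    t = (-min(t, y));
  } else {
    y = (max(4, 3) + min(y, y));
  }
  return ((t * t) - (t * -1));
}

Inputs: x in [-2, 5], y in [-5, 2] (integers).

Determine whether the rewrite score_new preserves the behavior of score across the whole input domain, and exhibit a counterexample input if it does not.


At x=-2, y=-5: score gives 66, score_new gives 2.
verdict: not equivalent; witness: x=-2, y=-5


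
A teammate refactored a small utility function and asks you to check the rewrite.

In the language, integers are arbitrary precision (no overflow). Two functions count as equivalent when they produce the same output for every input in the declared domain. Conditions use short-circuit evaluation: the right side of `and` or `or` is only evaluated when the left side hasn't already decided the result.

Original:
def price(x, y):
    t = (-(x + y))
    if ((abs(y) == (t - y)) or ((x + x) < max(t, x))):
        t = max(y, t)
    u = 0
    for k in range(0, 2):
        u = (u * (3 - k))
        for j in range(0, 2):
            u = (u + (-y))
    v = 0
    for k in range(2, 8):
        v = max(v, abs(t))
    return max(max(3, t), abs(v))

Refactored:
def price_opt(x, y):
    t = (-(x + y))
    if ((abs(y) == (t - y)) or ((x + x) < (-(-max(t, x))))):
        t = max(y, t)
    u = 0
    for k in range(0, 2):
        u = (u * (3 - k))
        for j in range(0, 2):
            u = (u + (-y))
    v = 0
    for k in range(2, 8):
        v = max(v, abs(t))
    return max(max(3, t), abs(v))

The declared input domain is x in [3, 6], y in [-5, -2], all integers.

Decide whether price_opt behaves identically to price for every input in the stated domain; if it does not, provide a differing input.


Behavior is preserved: although same computation, different form, the outputs never diverge.
Spot check at x=6, y=-5 — price: t = -1; ((abs(y) == (t - y)) or ((x + x) < max(t, x))) -> false; u = 0; [k=0]; u = 0; [j=0]; u = 5; [j=1]; u = 10; [k=1]; u = 20; [j=0]; u = 25; [j=1]; u = 30; v = 0; [k=2]; v = 1; [k=3]; v = 1; [k=4]; v = 1; [k=5]; v = 1; [k=6]; v = 1; [k=7]; v = 1; return 3. price_opt: t = -1; ((abs(y) == (t - y)) or ((x + x) < (-(-max(t, x))))) -> false; u = 0; [k=0]; u = 0; [j=0]; u = 5; [j=1]; u = 10; [k=1]; u = 20; [j=0]; u = 25; [j=1]; u = 30; v = 0; [k=2]; v = 1; [k=3]; v = 1; [k=4]; v = 1; [k=5]; v = 1; [k=6]; v = 1; [k=7]; v = 1; return 3. Both give 3.
Sweeping the whole domain (16 inputs) finds no disagreement.
verdict: equivalent
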